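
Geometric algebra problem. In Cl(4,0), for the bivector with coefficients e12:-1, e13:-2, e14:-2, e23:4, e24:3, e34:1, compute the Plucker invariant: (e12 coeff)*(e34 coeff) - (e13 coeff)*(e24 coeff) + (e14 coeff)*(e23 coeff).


Plucker relation: af - be + cd
a*f = (-1)*1 = -1
b*e = (-2)*3 = -6
c*d = (-2)*4 = -8
af - be + cd = -1 - (-6) + (-8)
= -3


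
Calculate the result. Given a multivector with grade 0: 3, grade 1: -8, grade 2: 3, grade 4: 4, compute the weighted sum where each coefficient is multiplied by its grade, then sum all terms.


Grade-weighted sum = sum of grade_k * coefficient_k
0*3 = 0
1*(-8) = -8
2*3 = 6
4*4 = 16
Total = 0 + (-8) + 6 + 16 = 14


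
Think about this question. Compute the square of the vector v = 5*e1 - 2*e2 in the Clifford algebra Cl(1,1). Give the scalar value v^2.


v^2 = sum of c_i^2 * e_i^2
Positive signature terms (e_i^2 = +1): 5^2 = 25
Negative signature terms (e_j^2 = -1): (-2)^2 = 4
v^2 = 25 - 4 = 21


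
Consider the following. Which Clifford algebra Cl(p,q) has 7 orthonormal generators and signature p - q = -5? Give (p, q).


We need p + q = 7 and p - q = -5.
Adding: 2p = 7 + (-5) = 2, so p = 1.
Then q = 7 - 1 = 6.
(p, q) = (1, 6)


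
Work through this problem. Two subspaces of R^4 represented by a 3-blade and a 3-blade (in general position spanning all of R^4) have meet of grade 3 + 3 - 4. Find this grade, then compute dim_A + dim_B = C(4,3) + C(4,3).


Meet grade = grade(A) + grade(B) - n
= 3 + 3 - 4 = 2
C(4,3) = 4
C(4,3) = 4
dim_A + dim_B = 4 + 4 = 8


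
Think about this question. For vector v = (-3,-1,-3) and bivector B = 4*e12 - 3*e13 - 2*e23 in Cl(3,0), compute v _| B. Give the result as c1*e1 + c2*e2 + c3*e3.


Left contraction v _| B = <vB>_1 (grade-1 part of the geometric product vB).
Using e1_|e12 = e2, e2_|e12 = -e1, e1_|e13 = e3, e3_|e13 = -e1, e2_|e23 = e3, e3_|e23 = -e2:
e1 coeff: -v2*b12 - v3*b13 = -(-1)*(4) - (-3)*(-3) = -5
e2 coeff: v1*b12 - v3*b23 = (-3)*(4) - (-3)*(-2) = -18
e3 coeff: v1*b13 + v2*b23 = (-3)*(-3) + (-1)*(-2) = 11
v _| B = -5*e1 - 18*e2 + 11*e3


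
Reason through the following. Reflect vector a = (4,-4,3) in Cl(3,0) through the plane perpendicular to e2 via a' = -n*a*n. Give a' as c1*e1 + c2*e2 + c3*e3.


Reflection formula: a' = -n*a*n, with n = e2 (unit vector, n^2 = 1).
For reflection through hyperplane perp to e2:
The component along e2 flips sign, others stay.
a = (4, -4, 3)
a' = (4, 4, 3)
a' = 4*e1 + 4*e2 + 3*e3


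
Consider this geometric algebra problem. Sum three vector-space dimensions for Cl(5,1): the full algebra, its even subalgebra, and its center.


n = 5 + 1 = 6
Total dim = 2^6 = 64
Even subalgebra dim = 2^5 = 32
n is even, so center dim = 1
Sum = 64 + 32 + 1 = 97


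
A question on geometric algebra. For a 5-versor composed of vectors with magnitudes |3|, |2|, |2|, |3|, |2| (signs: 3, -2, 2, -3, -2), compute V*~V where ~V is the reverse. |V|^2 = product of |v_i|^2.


Each vector v_i has |v_i|^2 = s_i^2
Squared scales: 3^2 = 9, (-2)^2 = 4, 2^2 = 4, (-3)^2 = 9, (-2)^2 = 4
|V|^2 = 9 * 4 * 4 * 9 * 4
= 5184


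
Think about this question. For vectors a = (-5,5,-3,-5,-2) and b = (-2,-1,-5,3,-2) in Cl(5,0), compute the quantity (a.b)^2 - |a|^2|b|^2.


a . b = (-5)*(-2) + 5*(-1) + (-3)*(-5) + (-5)*3 + (-2)*(-2)
= 10 + (-5) + 15 + (-15) + 4 = 9
|a|^2 = (-5)^2 + 5^2 + (-3)^2 + (-5)^2 + (-2)^2 = 88
|b|^2 = (-2)^2 + (-1)^2 + (-5)^2 + 3^2 + (-2)^2 = 43
(a.b)^2 = 9^2 = 81
|a|^2 * |b|^2 = 88 * 43 = 3784
Result = 81 - 3784 = -3703


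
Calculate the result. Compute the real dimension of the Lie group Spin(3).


Spin(n) double-covers SO(n); both have Lie algebra so(n) of dimension n(n-1)/2.
n = 3
n(n-1) = 3 * 2 = 6
dim Spin(3) = 6/2 = 3


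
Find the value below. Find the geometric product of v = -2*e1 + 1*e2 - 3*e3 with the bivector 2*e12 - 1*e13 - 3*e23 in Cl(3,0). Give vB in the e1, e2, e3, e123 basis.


vB has grade-1 (vector) and grade-3 (trivector) parts: vB = (v _| B) + (v ^ B).
Vector part <vB>_1:
  e1: -v2*b12 - v3*b13 = -(1)*(2) - (-3)*(-1) = -5
  e2: v1*b12 - v3*b23 = (-2)*(2) - (-3)*(-3) = -13
  e3: v1*b13 + v2*b23 = (-2)*(-1) + (1)*(-3) = -1
Trivector part <vB>_3:
  e123: v1*b23 - v2*b13 + v3*b12 = (-2)*(-3) - (1)*(-1) + (-3)*(2) = 1
vB = -5*e1 - 13*e2 - 1*e3 + 1*e123


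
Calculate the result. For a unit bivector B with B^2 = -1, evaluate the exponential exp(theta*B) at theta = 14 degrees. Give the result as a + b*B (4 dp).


For a unit bivector B with B^2 = -1, the exponential series gives
e^(theta*B) = cos(theta) + sin(theta)*B (the GA analogue of Euler's formula).
theta = 14 degrees = 0.244346 rad
cos(14 deg) = 0.9703
sin(14 deg) = 0.2419
exp(theta*B) = 0.9703 + 0.2419*B


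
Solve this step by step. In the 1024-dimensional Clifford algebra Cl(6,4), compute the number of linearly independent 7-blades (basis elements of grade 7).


Number of grade-k basis blades in Cl(p,q) with n = p + q is C(n, k).
n = 6 + 4 = 10
C(10, 7) = 10! / (7! * 3!)
= 3628800 / (5040 * 6)
= 120


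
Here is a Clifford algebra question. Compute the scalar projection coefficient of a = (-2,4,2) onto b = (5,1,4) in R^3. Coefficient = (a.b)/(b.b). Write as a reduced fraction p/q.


Projection coefficient = (a . b) / (b . b)
a . b = (-2)*5 + 4*1 + 2*4
= -10 + 4 + 8 = 2
b . b = 5^2 + 1^2 + 4^2
= 25 + 1 + 16 = 42
Coefficient = 2/42
In lowest terms: 1/21


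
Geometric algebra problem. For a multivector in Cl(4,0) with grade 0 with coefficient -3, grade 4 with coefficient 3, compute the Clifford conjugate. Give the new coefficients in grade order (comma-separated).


Clifford conjugate sign for grade k: (-1)^(k(k+1)/2)
Grade 0: (-1)^(0*1/2) = (-1)^0 = 1, coeff -3 -> -3
Grade 4: (-1)^(4*5/2) = (-1)^10 = 1, coeff 3 -> 3
Conjugated coefficients: -3, 3


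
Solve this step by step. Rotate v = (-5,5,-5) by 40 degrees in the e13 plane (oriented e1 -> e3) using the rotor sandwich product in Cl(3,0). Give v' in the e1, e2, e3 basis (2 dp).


Rotor R = cos(20deg) - sin(20deg)*e13
Rotation angle theta = 2 * 20 = 40 degrees in the e13 plane (e1 -> e3).
The component perpendicular to the plane (e2) is invariant: v'_2 = v2 = 5.00
cos(40deg) = 0.7660, sin(40deg) = 0.6428
v'_1 = v1*cos(theta) - v3*sin(theta) = -5*0.7660 - (-5)*0.6428 = -0.62
v'_3 = v1*sin(theta) + v3*cos(theta) = -5*0.6428 + (-5)*0.7660 = -7.04
v' = -0.62*e1 + 5.00*e2 - 7.04*e3


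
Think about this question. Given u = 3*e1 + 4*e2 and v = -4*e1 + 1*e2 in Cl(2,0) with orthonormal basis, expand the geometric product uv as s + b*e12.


Expand: (3*e1 + 4*e2)(-4*e1 + 1*e2)
= 3*(-4)*e1e1 + 3*1*e1e2 + 4*(-4)*e2e1 + 4*1*e2e2
Using e1^2 = e2^2 = 1, e2e1 = -e1e2:
Scalar part s = 3*(-4) + 4*1 = -12 + 4 = -8
Bivector part b = 3*1 - 4*(-4) = 3 - (-16) = 19
uv = -8 + 19*e12


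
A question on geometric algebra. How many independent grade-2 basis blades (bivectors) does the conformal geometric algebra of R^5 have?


The conformal model of R^5 uses Cl(6,1) with m = 5 + 2 = 7 generators.
Number of grade-2 blades = C(m, 2) = C(7, 2)
= 7*6/2 = 21


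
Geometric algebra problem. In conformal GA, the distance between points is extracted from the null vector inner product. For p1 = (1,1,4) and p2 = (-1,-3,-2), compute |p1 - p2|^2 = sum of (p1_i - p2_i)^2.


p1 - p2 = (2, 4, 6)
|p1 - p2|^2 = 2^2 + 4^2 + 6^2
= 4 + 16 + 36
= 56


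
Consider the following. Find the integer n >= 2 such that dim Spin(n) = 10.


dim Spin(n) = dim so(n) = n(n-1)/2.
Solve n(n-1)/2 = 10, i.e. n^2 - n - 20 = 0.
Discriminant = 1 + 8*10 = 81
n = (1 + sqrt(81))/2 = (1 + 9)/2 = 5


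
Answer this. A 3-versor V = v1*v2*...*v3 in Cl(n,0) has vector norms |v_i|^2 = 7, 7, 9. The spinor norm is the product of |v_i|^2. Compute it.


Spinor norm N(V) = |v1|^2 * |v2|^2 * ... * |v3|^2
= 7 * 7 * 9
Running product: 7, 49, 441
N(V) = 441


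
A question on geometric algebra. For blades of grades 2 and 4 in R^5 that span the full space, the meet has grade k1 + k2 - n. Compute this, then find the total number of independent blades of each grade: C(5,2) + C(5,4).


Meet grade = grade(A) + grade(B) - n
= 2 + 4 - 5 = 1
C(5,2) = 10
C(5,4) = 5
dim_A + dim_B = 10 + 5 = 15


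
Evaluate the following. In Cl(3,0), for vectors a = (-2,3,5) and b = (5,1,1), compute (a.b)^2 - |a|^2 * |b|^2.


a . b = (-2)*5 + 3*1 + 5*1
= -10 + 3 + 5 = -2
|a|^2 = (-2)^2 + 3^2 + 5^2 = 38
|b|^2 = 5^2 + 1^2 + 1^2 = 27
(a.b)^2 = (-2)^2 = 4
|a|^2 * |b|^2 = 38 * 27 = 1026
Result = 4 - 1026 = -1022


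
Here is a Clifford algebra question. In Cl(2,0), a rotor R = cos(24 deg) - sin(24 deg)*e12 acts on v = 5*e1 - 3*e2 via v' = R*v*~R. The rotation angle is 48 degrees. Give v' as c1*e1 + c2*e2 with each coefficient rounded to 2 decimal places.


Rotor R = cos(24deg) - sin(24deg)*e12
Rotation angle theta = 2 * 24 = 48 degrees
v' = R*v*~R rotates v by theta.
cos(48deg) = 0.6691, sin(48deg) = 0.7431
v'_1 = 5*cos(48deg) - (-3)*sin(48deg)
= 5*0.6691 - (-3)*0.7431
= 5.58
v'_2 = 5*sin(48deg) + (-3)*cos(48deg)
= 5*0.7431 + (-3)*0.6691
= 1.71
v' = 5.58*e1 + 1.71*e2


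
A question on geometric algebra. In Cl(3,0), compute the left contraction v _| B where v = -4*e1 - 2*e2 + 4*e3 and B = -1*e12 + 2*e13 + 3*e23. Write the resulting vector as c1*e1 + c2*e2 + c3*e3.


Left contraction v _| B = <vB>_1 (grade-1 part of the geometric product vB).
Using e1_|e12 = e2, e2_|e12 = -e1, e1_|e13 = e3, e3_|e13 = -e1, e2_|e23 = e3, e3_|e23 = -e2:
e1 coeff: -v2*b12 - v3*b13 = -(-2)*(-1) - (4)*(2) = -10
e2 coeff: v1*b12 - v3*b23 = (-4)*(-1) - (4)*(3) = -8
e3 coeff: v1*b13 + v2*b23 = (-4)*(2) + (-2)*(3) = -14
v _| B = -10*e1 - 8*e2 - 14*e3


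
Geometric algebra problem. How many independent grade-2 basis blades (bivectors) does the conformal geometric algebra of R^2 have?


The conformal model of R^2 uses Cl(3,1) with m = 2 + 2 = 4 generators.
Number of grade-2 blades = C(m, 2) = C(4, 2)
= 4*3/2 = 6


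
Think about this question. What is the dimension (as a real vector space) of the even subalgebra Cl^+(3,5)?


Even subalgebra dimension = 2^(n-1)
n = 3 + 5 = 8
2^(8 - 1) = 2^7 = 128
Verification: sum of C(8,k) for even k = 1 + 28 + 70 + 28 + 1 = 128
Result = 128


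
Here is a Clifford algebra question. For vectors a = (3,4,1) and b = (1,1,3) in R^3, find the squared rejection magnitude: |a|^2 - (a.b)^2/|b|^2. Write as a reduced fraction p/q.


|a|^2 = 3^2 + 4^2 + 1^2 = 26
|b|^2 = 1^2 + 1^2 + 3^2 = 11
a . b = 3*1 + 4*1 + 1*3 = 10
(a.b)^2 = 10^2 = 100
|rej|^2 = 26 - 100/11
= (286 - 100)/11
= 186/11
In lowest terms: 186/11


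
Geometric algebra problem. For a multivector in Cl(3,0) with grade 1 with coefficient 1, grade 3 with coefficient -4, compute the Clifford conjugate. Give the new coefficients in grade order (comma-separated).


Clifford conjugate sign for grade k: (-1)^(k(k+1)/2)
Grade 1: (-1)^(1*2/2) = (-1)^1 = -1, coeff 1 -> -1
Grade 3: (-1)^(3*4/2) = (-1)^6 = 1, coeff -4 -> -4
Conjugated coefficients: -1, -4


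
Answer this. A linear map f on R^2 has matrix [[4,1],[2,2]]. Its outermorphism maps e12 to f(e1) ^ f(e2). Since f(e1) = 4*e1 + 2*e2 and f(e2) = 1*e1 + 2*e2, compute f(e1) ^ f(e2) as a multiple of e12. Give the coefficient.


The outermorphism of a linear map f sends e1^e2 to f(e1)^f(e2).
f(e1) = 4*e1 + 2*e2
f(e2) = 1*e1 + 2*e2
f(e1) ^ f(e2) = (4*e1 + 2*e2) ^ (1*e1 + 2*e2)
= 4*2*e12 + 2*1*e21
= (8 - 2)*e12
= 6*e12
Coefficient = 6


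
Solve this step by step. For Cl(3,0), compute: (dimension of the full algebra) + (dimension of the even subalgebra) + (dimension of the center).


n = 3 + 0 = 3
Total dim = 2^3 = 8
Even subalgebra dim = 2^2 = 4
n is odd, so center dim = 2
Sum = 8 + 4 + 2 = 14


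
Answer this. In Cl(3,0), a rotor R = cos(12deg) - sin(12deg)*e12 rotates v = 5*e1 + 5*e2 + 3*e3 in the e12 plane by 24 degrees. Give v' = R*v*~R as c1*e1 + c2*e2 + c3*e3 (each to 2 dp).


Rotor R = cos(12deg) - sin(12deg)*e12
Rotation angle theta = 2 * 12 = 24 degrees in the e12 plane (e1 -> e2).
The component perpendicular to the plane (e3) is invariant: v'_3 = v3 = 3.00
cos(24deg) = 0.9135, sin(24deg) = 0.4067
v'_1 = v1*cos(theta) - v2*sin(theta) = 5*0.9135 - 5*0.4067 = 2.53
v'_2 = v1*sin(theta) + v2*cos(theta) = 5*0.4067 + 5*0.9135 = 6.60
v' = 2.53*e1 + 6.60*e2 + 3.00*e3


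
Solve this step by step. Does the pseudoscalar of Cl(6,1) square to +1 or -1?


The pseudoscalar I = e1...e_n (product of all n generators) of Cl(p,q) satisfies I^2 = (-1)^(q + n(n-1)/2).
p = 6, q = 1, n = p + q = 7
n(n-1)/2 = 7 * 6 / 2 = 21
Exponent = q + n(n-1)/2 = 1 + 21 = 22
I^2 = (-1)^22 = +1


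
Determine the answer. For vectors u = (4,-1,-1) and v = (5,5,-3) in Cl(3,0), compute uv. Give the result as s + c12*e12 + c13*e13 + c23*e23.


In Cl(3,0): e_i^2 = 1, e_ie_j = -e_je_i for i != j.
Scalar part = u . v = 4*5 + (-1)*5 + (-1)*(-3)
= 20 + (-5) + 3 = 18
e12 coeff = 4*5 - (-1)*5 = 20 - (-5) = 25
e13 coeff = 4*(-3) - (-1)*5 = -12 - (-5) = -7
e23 coeff = (-1)*(-3) - (-1)*5 = 3 - (-5) = 8
uv = 18 + 25*e12 - 7*e13 + 8*e23


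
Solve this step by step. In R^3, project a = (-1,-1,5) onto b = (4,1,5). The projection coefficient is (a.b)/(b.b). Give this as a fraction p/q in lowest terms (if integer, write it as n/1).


Projection coefficient = (a . b) / (b . b)
a . b = (-1)*4 + (-1)*1 + 5*5
= -4 + (-1) + 25 = 20
b . b = 4^2 + 1^2 + 5^2
= 16 + 1 + 25 = 42
Coefficient = 20/42
In lowest terms: 10/21


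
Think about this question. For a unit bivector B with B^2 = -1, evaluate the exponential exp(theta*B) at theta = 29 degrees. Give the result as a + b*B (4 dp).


For a unit bivector B with B^2 = -1, the exponential series gives
e^(theta*B) = cos(theta) + sin(theta)*B (the GA analogue of Euler's formula).
theta = 29 degrees = 0.506145 rad
cos(29 deg) = 0.8746
sin(29 deg) = 0.4848
exp(theta*B) = 0.8746 + 0.4848*B


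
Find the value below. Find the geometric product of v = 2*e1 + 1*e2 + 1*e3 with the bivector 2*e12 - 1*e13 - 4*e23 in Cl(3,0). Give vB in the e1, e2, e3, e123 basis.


vB has grade-1 (vector) and grade-3 (trivector) parts: vB = (v _| B) + (v ^ B).
Vector part <vB>_1:
  e1: -v2*b12 - v3*b13 = -(1)*(2) - (1)*(-1) = -1
  e2: v1*b12 - v3*b23 = (2)*(2) - (1)*(-4) = 8
  e3: v1*b13 + v2*b23 = (2)*(-1) + (1)*(-4) = -6
Trivector part <vB>_3:
  e123: v1*b23 - v2*b13 + v3*b12 = (2)*(-4) - (1)*(-1) + (1)*(2) = -5
vB = -1*e1 + 8*e2 - 6*e3 - 5*e123


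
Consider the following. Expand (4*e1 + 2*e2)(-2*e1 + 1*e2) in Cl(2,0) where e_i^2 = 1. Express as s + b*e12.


Expand: (4*e1 + 2*e2)(-2*e1 + 1*e2)
= 4*(-2)*e1e1 + 4*1*e1e2 + 2*(-2)*e2e1 + 2*1*e2e2
Using e1^2 = e2^2 = 1, e2e1 = -e1e2:
Scalar part s = 4*(-2) + 2*1 = -8 + 2 = -6
Bivector part b = 4*1 - 2*(-2) = 4 - (-4) = 8
uv = -6 + 8*e12


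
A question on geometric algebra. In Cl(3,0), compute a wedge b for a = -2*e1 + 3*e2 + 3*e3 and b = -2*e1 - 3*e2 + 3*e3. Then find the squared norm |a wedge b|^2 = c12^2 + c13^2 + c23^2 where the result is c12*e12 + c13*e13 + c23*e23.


a wedge b = (a1*b2 - a2*b1)*e12 + (a1*b3 - a3*b1)*e13 + (a2*b3 - a3*b2)*e23
e12 coeff: (-2)*(-3) - 3*(-2) = 6 - (-6) = 12
e13 coeff: (-2)*3 - 3*(-2) = -6 - (-6) = 0
e23 coeff: 3*3 - 3*(-3) = 9 - (-9) = 18
|a wedge b|^2 = 12^2 + 0^2 + 18^2
= 144 + 0 + 324
= 468


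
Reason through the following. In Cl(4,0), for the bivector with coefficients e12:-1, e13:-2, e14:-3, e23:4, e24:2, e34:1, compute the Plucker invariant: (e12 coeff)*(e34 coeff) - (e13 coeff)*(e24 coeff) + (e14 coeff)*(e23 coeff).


Plucker relation: af - be + cd
a*f = (-1)*1 = -1
b*e = (-2)*2 = -4
c*d = (-3)*4 = -12
af - be + cd = -1 - (-4) + (-12)
= -9


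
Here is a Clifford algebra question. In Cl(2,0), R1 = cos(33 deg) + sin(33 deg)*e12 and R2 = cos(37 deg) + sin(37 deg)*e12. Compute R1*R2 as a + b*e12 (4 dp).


Same-plane rotors commute and their half-angles add:
R1*R2 = cos(a1 + a2) + sin(a1 + a2)*e12.
a1 + a2 = 33 + 37 = 70 deg
cos(70 deg) = 0.3420
sin(70 deg) = 0.9397
R1*R2 = 0.3420 + 0.9397*e12


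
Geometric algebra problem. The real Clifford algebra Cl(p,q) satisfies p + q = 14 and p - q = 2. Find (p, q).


We need p + q = 14 and p - q = 2.
Adding: 2p = 14 + 2 = 16, so p = 8.
Then q = 14 - 8 = 6.
(p, q) = (8, 6)


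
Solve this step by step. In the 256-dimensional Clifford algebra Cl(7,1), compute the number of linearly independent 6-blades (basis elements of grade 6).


Number of grade-k basis blades in Cl(p,q) with n = p + q is C(n, k).
n = 7 + 1 = 8
C(8, 6) = 8! / (6! * 2!)
= 40320 / (720 * 2)
= 28


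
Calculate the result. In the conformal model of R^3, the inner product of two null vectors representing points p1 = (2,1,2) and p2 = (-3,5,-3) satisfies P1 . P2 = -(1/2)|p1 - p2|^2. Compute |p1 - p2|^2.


p1 - p2 = (5, -4, 5)
|p1 - p2|^2 = 5^2 + (-4)^2 + 5^2
= 25 + 16 + 25
= 66


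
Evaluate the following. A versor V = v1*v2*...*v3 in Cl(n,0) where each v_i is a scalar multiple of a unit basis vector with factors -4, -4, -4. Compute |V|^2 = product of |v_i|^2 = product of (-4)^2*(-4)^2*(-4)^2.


Each vector v_i has |v_i|^2 = s_i^2
Squared scales: (-4)^2 = 16, (-4)^2 = 16, (-4)^2 = 16
|V|^2 = 16 * 16 * 16
= 4096


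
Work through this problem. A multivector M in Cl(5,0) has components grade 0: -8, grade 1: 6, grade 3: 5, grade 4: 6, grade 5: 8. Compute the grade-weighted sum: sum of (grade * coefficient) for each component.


Grade-weighted sum = sum of grade_k * coefficient_k
0*(-8) = 0
1*6 = 6
3*5 = 15
4*6 = 24
5*8 = 40
Total = 0 + 6 + 15 + 24 + 40 = 85


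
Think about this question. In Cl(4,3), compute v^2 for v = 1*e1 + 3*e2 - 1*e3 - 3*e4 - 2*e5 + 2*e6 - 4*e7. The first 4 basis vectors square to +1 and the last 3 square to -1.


v^2 = sum of c_i^2 * e_i^2
Positive signature terms (e_i^2 = +1): 1^2 + 3^2 + (-1)^2 + (-3)^2 = 20
Negative signature terms (e_j^2 = -1): (-2)^2 + 2^2 + (-4)^2 = 24
v^2 = 20 - 24 = -4


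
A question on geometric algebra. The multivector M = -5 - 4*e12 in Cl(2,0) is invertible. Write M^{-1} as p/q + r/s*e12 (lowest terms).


M = -5 - 4*e12, where e12^2 = -1.
Since M commutes with its reverse ~M = a - b*e12, M * ~M = a^2 - b^2*e12^2 = a^2 + b^2.
So M^{-1} = ~M / (a^2 + b^2) = (a - b*e12)/(a^2 + b^2).
a^2 + b^2 = 25 + 16 = 41
Scalar part = -5/41 = -5/41
Bivector coeff = 4/41 = 4/41
M^{-1} = -5/41 + 4/41*e12


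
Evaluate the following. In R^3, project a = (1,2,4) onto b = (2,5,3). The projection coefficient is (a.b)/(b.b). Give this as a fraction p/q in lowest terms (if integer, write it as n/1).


Projection coefficient = (a . b) / (b . b)
a . b = 1*2 + 2*5 + 4*3
= 2 + 10 + 12 = 24
b . b = 2^2 + 5^2 + 3^2
= 4 + 25 + 9 = 38
Coefficient = 24/38
In lowest terms: 12/19


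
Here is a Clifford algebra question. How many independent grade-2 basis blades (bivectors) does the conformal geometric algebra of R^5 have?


The conformal model of R^5 uses Cl(6,1) with m = 5 + 2 = 7 generators.
Number of grade-2 blades = C(m, 2) = C(7, 2)
= 7*6/2 = 21


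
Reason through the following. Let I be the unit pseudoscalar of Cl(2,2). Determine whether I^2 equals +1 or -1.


The pseudoscalar I = e1...e_n (product of all n generators) of Cl(p,q) satisfies I^2 = (-1)^(q + n(n-1)/2).
p = 2, q = 2, n = p + q = 4
n(n-1)/2 = 4 * 3 / 2 = 6
Exponent = q + n(n-1)/2 = 2 + 6 = 8
I^2 = (-1)^8 = +1


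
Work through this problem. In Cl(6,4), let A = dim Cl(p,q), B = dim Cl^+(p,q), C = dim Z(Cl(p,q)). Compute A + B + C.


n = 6 + 4 = 10
Total dim = 2^10 = 1024
Even subalgebra dim = 2^9 = 512
n is even, so center dim = 1
Sum = 1024 + 512 + 1 = 1537


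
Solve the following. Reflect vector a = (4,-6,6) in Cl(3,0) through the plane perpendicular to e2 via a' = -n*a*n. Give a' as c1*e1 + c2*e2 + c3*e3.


Reflection formula: a' = -n*a*n, with n = e2 (unit vector, n^2 = 1).
For reflection through hyperplane perp to e2:
The component along e2 flips sign, others stay.
a = (4, -6, 6)
a' = (4, 6, 6)
a' = 4*e1 + 6*e2 + 6*e3


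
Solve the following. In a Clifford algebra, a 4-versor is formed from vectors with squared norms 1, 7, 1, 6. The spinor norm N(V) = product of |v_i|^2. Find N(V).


Spinor norm N(V) = |v1|^2 * |v2|^2 * ... * |v4|^2
= 1 * 7 * 1 * 6
Running product: 1, 7, 7, 42
N(V) = 42


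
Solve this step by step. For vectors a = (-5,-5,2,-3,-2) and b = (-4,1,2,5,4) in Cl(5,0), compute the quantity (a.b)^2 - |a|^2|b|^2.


a . b = (-5)*(-4) + (-5)*1 + 2*2 + (-3)*5 + (-2)*4
= 20 + (-5) + 4 + (-15) + (-8) = -4
|a|^2 = (-5)^2 + (-5)^2 + 2^2 + (-3)^2 + (-2)^2 = 67
|b|^2 = (-4)^2 + 1^2 + 2^2 + 5^2 + 4^2 = 62
(a.b)^2 = (-4)^2 = 16
|a|^2 * |b|^2 = 67 * 62 = 4154
Result = 16 - 4154 = -4138


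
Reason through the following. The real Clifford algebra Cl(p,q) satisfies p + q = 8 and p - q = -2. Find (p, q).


We need p + q = 8 and p - q = -2.
Adding: 2p = 8 + (-2) = 6, so p = 3.
Then q = 8 - 3 = 5.
(p, q) = (3, 5)


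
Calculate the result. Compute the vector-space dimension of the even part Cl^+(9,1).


Even subalgebra dimension = 2^(n-1)
n = 9 + 1 = 10
2^(10 - 1) = 2^9 = 512
Verification: sum of C(10,k) for even k = 1 + 45 + 210 + 210 + 45 + 1 = 512
Result = 512


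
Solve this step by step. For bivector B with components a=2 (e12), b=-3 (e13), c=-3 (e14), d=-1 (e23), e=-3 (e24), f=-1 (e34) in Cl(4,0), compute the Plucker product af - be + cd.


Plucker relation: af - be + cd
a*f = 2*(-1) = -2
b*e = (-3)*(-3) = 9
c*d = (-3)*(-1) = 3
af - be + cd = -2 - 9 + 3
= -8


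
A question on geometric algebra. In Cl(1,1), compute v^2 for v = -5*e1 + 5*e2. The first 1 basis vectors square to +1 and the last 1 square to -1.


v^2 = sum of c_i^2 * e_i^2
Positive signature terms (e_i^2 = +1): (-5)^2 = 25
Negative signature terms (e_j^2 = -1): 5^2 = 25
v^2 = 25 - 25 = 0


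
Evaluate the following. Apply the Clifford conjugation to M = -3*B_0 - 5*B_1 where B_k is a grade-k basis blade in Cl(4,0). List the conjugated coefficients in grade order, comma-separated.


Clifford conjugate sign for grade k: (-1)^(k(k+1)/2)
Grade 0: (-1)^(0*1/2) = (-1)^0 = 1, coeff -3 -> -3
Grade 1: (-1)^(1*2/2) = (-1)^1 = -1, coeff -5 -> 5
Conjugated coefficients: -3, 5


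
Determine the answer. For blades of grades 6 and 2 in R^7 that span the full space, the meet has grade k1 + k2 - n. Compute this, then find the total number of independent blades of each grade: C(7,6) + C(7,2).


Meet grade = grade(A) + grade(B) - n
= 6 + 2 - 7 = 1
C(7,6) = 7
C(7,2) = 21
dim_A + dim_B = 7 + 21 = 28


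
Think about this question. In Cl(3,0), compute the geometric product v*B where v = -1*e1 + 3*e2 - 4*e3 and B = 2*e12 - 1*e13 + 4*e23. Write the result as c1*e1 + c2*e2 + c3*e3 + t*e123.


vB has grade-1 (vector) and grade-3 (trivector) parts: vB = (v _| B) + (v ^ B).
Vector part <vB>_1:
  e1: -v2*b12 - v3*b13 = -(3)*(2) - (-4)*(-1) = -10
  e2: v1*b12 - v3*b23 = (-1)*(2) - (-4)*(4) = 14
  e3: v1*b13 + v2*b23 = (-1)*(-1) + (3)*(4) = 13
Trivector part <vB>_3:
  e123: v1*b23 - v2*b13 + v3*b12 = (-1)*(4) - (3)*(-1) + (-4)*(2) = -9
vB = -10*e1 + 14*e2 + 13*e3 - 9*e123


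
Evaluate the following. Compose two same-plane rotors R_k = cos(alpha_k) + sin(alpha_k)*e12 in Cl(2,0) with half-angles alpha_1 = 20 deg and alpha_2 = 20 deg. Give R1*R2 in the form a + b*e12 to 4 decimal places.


Same-plane rotors commute and their half-angles add:
R1*R2 = cos(a1 + a2) + sin(a1 + a2)*e12.
a1 + a2 = 20 + 20 = 40 deg
cos(40 deg) = 0.7660
sin(40 deg) = 0.6428
R1*R2 = 0.7660 + 0.6428*e12


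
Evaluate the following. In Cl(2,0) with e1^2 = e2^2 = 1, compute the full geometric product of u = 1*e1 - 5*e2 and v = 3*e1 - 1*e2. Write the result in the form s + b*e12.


Expand: (1*e1 - 5*e2)(3*e1 - 1*e2)
= 1*3*e1e1 + 1*(-1)*e1e2 + (-5)*3*e2e1 + (-5)*(-1)*e2e2
Using e1^2 = e2^2 = 1, e2e1 = -e1e2:
Scalar part s = 1*3 + (-5)*(-1) = 3 + 5 = 8
Bivector part b = 1*(-1) - (-5)*3 = -1 - (-15) = 14
uv = 8 + 14*e12


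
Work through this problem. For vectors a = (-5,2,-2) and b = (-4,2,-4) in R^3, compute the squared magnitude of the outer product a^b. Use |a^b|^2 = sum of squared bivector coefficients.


a wedge b = (a1*b2 - a2*b1)*e12 + (a1*b3 - a3*b1)*e13 + (a2*b3 - a3*b2)*e23
e12 coeff: (-5)*2 - 2*(-4) = -10 - (-8) = -2
e13 coeff: (-5)*(-4) - (-2)*(-4) = 20 - 8 = 12
e23 coeff: 2*(-4) - (-2)*2 = -8 - (-4) = -4
|a wedge b|^2 = (-2)^2 + 12^2 + (-4)^2
= 4 + 144 + 16
= 164


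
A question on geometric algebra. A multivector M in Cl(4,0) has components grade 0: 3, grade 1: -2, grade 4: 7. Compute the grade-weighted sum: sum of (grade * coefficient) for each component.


Grade-weighted sum = sum of grade_k * coefficient_k
0*3 = 0
1*(-2) = -2
4*7 = 28
Total = 0 + (-2) + 28 = 26


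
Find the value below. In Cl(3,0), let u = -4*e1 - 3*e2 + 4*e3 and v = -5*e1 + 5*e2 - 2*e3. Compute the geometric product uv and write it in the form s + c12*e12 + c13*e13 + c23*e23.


In Cl(3,0): e_i^2 = 1, e_ie_j = -e_je_i for i != j.
Scalar part = u . v = (-4)*(-5) + (-3)*5 + 4*(-2)
= 20 + (-15) + (-8) = -3
e12 coeff = (-4)*5 - (-3)*(-5) = -20 - 15 = -35
e13 coeff = (-4)*(-2) - 4*(-5) = 8 - (-20) = 28
e23 coeff = (-3)*(-2) - 4*5 = 6 - 20 = -14
uv = -3 - 35*e12 + 28*e13 - 14*e23


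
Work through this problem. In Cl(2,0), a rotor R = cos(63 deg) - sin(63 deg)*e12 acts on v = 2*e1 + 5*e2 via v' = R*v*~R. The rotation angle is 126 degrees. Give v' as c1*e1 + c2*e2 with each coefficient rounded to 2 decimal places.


Rotor R = cos(63deg) - sin(63deg)*e12
Rotation angle theta = 2 * 63 = 126 degrees
v' = R*v*~R rotates v by theta.
cos(126deg) = -0.5878, sin(126deg) = 0.8090
v'_1 = 2*cos(126deg) - 5*sin(126deg)
= 2*(-0.5878) - 5*0.8090
= -5.22
v'_2 = 2*sin(126deg) + 5*cos(126deg)
= 2*0.8090 + 5*(-0.5878)
= -1.32
v' = -5.22*e1 - 1.32*e2


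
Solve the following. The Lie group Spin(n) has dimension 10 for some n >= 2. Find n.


dim Spin(n) = dim so(n) = n(n-1)/2.
Solve n(n-1)/2 = 10, i.e. n^2 - n - 20 = 0.
Discriminant = 1 + 8*10 = 81
n = (1 + sqrt(81))/2 = (1 + 9)/2 = 5


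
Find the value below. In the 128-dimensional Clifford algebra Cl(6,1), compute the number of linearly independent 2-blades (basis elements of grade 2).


Number of grade-k basis blades in Cl(p,q) with n = p + q is C(n, k).
n = 6 + 1 = 7
C(7, 2) = 7! / (2! * 5!)
= 5040 / (2 * 120)
= 21


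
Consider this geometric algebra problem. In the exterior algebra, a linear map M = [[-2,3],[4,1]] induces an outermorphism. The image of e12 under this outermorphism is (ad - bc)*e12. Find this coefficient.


The outermorphism of a linear map f sends e1^e2 to f(e1)^f(e2).
f(e1) = -2*e1 + 4*e2
f(e2) = 3*e1 + 1*e2
f(e1) ^ f(e2) = (-2*e1 + 4*e2) ^ (3*e1 + 1*e2)
= (-2)*1*e12 + 4*3*e21
= (-2 - 12)*e12
= -14*e12
Coefficient = -14


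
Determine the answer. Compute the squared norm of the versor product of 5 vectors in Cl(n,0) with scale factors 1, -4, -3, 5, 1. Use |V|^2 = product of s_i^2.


Each vector v_i has |v_i|^2 = s_i^2
Squared scales: 1^2 = 1, (-4)^2 = 16, (-3)^2 = 9, 5^2 = 25, 1^2 = 1
|V|^2 = 1 * 16 * 9 * 25 * 1
= 3600


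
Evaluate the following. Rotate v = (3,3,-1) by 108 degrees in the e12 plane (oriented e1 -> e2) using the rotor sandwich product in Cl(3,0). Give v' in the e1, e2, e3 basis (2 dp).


Rotor R = cos(54deg) - sin(54deg)*e12
Rotation angle theta = 2 * 54 = 108 degrees in the e12 plane (e1 -> e2).
The component perpendicular to the plane (e3) is invariant: v'_3 = v3 = -1.00
cos(108deg) = -0.3090, sin(108deg) = 0.9511
v'_1 = v1*cos(theta) - v2*sin(theta) = 3*(-0.3090) - 3*0.9511 = -3.78
v'_2 = v1*sin(theta) + v2*cos(theta) = 3*0.9511 + 3*(-0.3090) = 1.93
v' = -3.78*e1 + 1.93*e2 - 1.00*e3


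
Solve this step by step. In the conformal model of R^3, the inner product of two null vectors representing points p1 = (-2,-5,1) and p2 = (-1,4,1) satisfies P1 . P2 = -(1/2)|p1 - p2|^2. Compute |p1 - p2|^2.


p1 - p2 = (-1, -9, 0)
|p1 - p2|^2 = (-1)^2 + (-9)^2 + 0^2
= 1 + 81 + 0
= 82


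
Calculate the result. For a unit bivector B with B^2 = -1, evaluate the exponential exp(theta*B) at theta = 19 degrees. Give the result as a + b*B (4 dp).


For a unit bivector B with B^2 = -1, the exponential series gives
e^(theta*B) = cos(theta) + sin(theta)*B (the GA analogue of Euler's formula).
theta = 19 degrees = 0.331613 rad
cos(19 deg) = 0.9455
sin(19 deg) = 0.3256
exp(theta*B) = 0.9455 + 0.3256*B


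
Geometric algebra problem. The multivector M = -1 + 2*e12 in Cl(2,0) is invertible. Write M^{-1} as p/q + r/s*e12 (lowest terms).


M = -1 + 2*e12, where e12^2 = -1.
Since M commutes with its reverse ~M = a - b*e12, M * ~M = a^2 - b^2*e12^2 = a^2 + b^2.
So M^{-1} = ~M / (a^2 + b^2) = (a - b*e12)/(a^2 + b^2).
a^2 + b^2 = 1 + 4 = 5
Scalar part = -1/5 = -1/5
Bivector coeff = -2/5 = -2/5
M^{-1} = -1/5 - 2/5*e12


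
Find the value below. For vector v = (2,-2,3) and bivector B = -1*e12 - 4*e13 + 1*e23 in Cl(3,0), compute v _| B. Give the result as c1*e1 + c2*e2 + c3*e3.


Left contraction v _| B = <vB>_1 (grade-1 part of the geometric product vB).
Using e1_|e12 = e2, e2_|e12 = -e1, e1_|e13 = e3, e3_|e13 = -e1, e2_|e23 = e3, e3_|e23 = -e2:
e1 coeff: -v2*b12 - v3*b13 = -(-2)*(-1) - (3)*(-4) = 10
e2 coeff: v1*b12 - v3*b23 = (2)*(-1) - (3)*(1) = -5
e3 coeff: v1*b13 + v2*b23 = (2)*(-4) + (-2)*(1) = -10
v _| B = 10*e1 - 5*e2 - 10*e3


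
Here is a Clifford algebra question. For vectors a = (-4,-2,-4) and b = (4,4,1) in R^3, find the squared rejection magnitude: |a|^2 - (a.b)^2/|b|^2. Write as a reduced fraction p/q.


|a|^2 = (-4)^2 + (-2)^2 + (-4)^2 = 36
|b|^2 = 4^2 + 4^2 + 1^2 = 33
a . b = (-4)*4 + (-2)*4 + (-4)*1 = -28
(a.b)^2 = (-28)^2 = 784
|rej|^2 = 36 - 784/33
= (1188 - 784)/33
= 404/33
In lowest terms: 404/33


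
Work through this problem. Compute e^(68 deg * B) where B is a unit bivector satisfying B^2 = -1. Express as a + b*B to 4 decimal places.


For a unit bivector B with B^2 = -1, the exponential series gives
e^(theta*B) = cos(theta) + sin(theta)*B (the GA analogue of Euler's formula).
theta = 68 degrees = 1.186824 rad
cos(68 deg) = 0.3746
sin(68 deg) = 0.9272
exp(theta*B) = 0.3746 + 0.9272*B


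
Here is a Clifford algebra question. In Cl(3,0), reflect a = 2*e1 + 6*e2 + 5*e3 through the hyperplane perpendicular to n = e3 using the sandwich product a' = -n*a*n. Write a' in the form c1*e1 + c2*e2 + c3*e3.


Reflection formula: a' = -n*a*n, with n = e3 (unit vector, n^2 = 1).
For reflection through hyperplane perp to e3:
The component along e3 flips sign, others stay.
a = (2, 6, 5)
a' = (2, 6, -5)
a' = 2*e1 + 6*e2 - 5*e3


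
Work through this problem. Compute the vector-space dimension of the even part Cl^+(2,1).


Even subalgebra dimension = 2^(n-1)
n = 2 + 1 = 3
2^(3 - 1) = 2^2 = 4
Verification: sum of C(3,k) for even k = 1 + 3 = 4
Result = 4


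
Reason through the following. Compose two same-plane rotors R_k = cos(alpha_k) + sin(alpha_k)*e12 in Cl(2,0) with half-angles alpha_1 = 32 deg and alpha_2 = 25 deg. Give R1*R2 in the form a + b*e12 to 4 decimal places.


Same-plane rotors commute and their half-angles add:
R1*R2 = cos(a1 + a2) + sin(a1 + a2)*e12.
a1 + a2 = 32 + 25 = 57 deg
cos(57 deg) = 0.5446
sin(57 deg) = 0.8387
R1*R2 = 0.5446 + 0.8387*e12


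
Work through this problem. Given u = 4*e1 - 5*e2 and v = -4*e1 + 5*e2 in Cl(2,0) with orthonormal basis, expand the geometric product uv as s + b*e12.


Expand: (4*e1 - 5*e2)(-4*e1 + 5*e2)
= 4*(-4)*e1e1 + 4*5*e1e2 + (-5)*(-4)*e2e1 + (-5)*5*e2e2
Using e1^2 = e2^2 = 1, e2e1 = -e1e2:
Scalar part s = 4*(-4) + (-5)*5 = -16 + (-25) = -41
Bivector part b = 4*5 - (-5)*(-4) = 20 - 20 = 0
uv = -41 + 0*e12


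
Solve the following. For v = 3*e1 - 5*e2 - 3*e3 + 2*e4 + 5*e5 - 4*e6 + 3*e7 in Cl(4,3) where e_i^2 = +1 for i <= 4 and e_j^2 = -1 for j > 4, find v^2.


v^2 = sum of c_i^2 * e_i^2
Positive signature terms (e_i^2 = +1): 3^2 + (-5)^2 + (-3)^2 + 2^2 = 47
Negative signature terms (e_j^2 = -1): 5^2 + (-4)^2 + 3^2 = 50
v^2 = 47 - 50 = -3


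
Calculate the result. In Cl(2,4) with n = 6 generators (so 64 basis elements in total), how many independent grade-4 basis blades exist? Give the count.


Number of grade-k basis blades in Cl(p,q) with n = p + q is C(n, k).
n = 2 + 4 = 6
C(6, 4) = 6! / (4! * 2!)
= 720 / (24 * 2)
= 15


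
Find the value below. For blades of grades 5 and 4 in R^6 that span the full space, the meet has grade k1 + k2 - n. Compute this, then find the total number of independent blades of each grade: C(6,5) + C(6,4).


Meet grade = grade(A) + grade(B) - n
= 5 + 4 - 6 = 3
C(6,5) = 6
C(6,4) = 15
dim_A + dim_B = 6 + 15 = 21


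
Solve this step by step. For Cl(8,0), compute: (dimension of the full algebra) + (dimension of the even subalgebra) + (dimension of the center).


n = 8 + 0 = 8
Total dim = 2^8 = 256
Even subalgebra dim = 2^7 = 128
n is even, so center dim = 1
Sum = 256 + 128 + 1 = 385


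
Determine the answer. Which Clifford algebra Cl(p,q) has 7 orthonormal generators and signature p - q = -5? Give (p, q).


We need p + q = 7 and p - q = -5.
Adding: 2p = 7 + (-5) = 2, so p = 1.
Then q = 7 - 1 = 6.
(p, q) = (1, 6)


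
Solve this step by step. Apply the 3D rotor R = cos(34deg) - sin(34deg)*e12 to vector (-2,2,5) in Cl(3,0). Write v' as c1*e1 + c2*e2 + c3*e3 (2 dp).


Rotor R = cos(34deg) - sin(34deg)*e12
Rotation angle theta = 2 * 34 = 68 degrees in the e12 plane (e1 -> e2).
The component perpendicular to the plane (e3) is invariant: v'_3 = v3 = 5.00
cos(68deg) = 0.3746, sin(68deg) = 0.9272
v'_1 = v1*cos(theta) - v2*sin(theta) = -2*0.3746 - 2*0.9272 = -2.60
v'_2 = v1*sin(theta) + v2*cos(theta) = -2*0.9272 + 2*0.3746 = -1.11
v' = -2.60*e1 - 1.11*e2 + 5.00*e3


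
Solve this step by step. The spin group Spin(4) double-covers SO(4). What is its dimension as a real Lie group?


Spin(n) double-covers SO(n); both have Lie algebra so(n) of dimension n(n-1)/2.
n = 4
n(n-1) = 4 * 3 = 12
dim Spin(4) = 12/2 = 6


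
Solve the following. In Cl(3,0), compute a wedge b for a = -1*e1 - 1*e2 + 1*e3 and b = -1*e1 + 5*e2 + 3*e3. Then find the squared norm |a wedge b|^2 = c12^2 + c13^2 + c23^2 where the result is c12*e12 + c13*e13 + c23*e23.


a wedge b = (a1*b2 - a2*b1)*e12 + (a1*b3 - a3*b1)*e13 + (a2*b3 - a3*b2)*e23
e12 coeff: (-1)*5 - (-1)*(-1) = -5 - 1 = -6
e13 coeff: (-1)*3 - 1*(-1) = -3 - (-1) = -2
e23 coeff: (-1)*3 - 1*5 = -3 - 5 = -8
|a wedge b|^2 = (-6)^2 + (-2)^2 + (-8)^2
= 36 + 4 + 64
= 104


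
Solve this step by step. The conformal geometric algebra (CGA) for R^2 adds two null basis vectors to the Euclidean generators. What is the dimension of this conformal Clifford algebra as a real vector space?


The conformal model of R^2 uses Cl(3,1): the 2 Euclidean generators plus two extra orthogonal generators e+ (e+^2 = +1) and e- (e-^2 = -1), from which the null vectors e0, einf are built.
Number of generators m = 2 + 2 = 4.
dim Cl(p,q) = 2^m = 2^4 = 16


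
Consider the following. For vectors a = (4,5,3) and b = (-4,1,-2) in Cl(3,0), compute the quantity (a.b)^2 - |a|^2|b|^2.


a . b = 4*(-4) + 5*1 + 3*(-2)
= -16 + 5 + (-6) = -17
|a|^2 = 4^2 + 5^2 + 3^2 = 50
|b|^2 = (-4)^2 + 1^2 + (-2)^2 = 21
(a.b)^2 = (-17)^2 = 289
|a|^2 * |b|^2 = 50 * 21 = 1050
Result = 289 - 1050 = -761


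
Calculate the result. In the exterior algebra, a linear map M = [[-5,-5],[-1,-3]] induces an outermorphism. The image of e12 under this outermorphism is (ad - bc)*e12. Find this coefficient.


The outermorphism of a linear map f sends e1^e2 to f(e1)^f(e2).
f(e1) = -5*e1 - 1*e2
f(e2) = -5*e1 - 3*e2
f(e1) ^ f(e2) = (-5*e1 - 1*e2) ^ (-5*e1 - 3*e2)
= (-5)*(-3)*e12 + (-1)*(-5)*e21
= (15 - 5)*e12
= 10*e12
Coefficient = 10


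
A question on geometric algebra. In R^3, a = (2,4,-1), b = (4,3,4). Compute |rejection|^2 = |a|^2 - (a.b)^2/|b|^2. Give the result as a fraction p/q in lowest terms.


|a|^2 = 2^2 + 4^2 + (-1)^2 = 21
|b|^2 = 4^2 + 3^2 + 4^2 = 41
a . b = 2*4 + 4*3 + (-1)*4 = 16
(a.b)^2 = 16^2 = 256
|rej|^2 = 21 - 256/41
= (861 - 256)/41
= 605/41
In lowest terms: 605/41


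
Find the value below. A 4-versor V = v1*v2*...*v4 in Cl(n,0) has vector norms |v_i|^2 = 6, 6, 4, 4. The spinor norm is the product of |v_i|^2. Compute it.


Spinor norm N(V) = |v1|^2 * |v2|^2 * ... * |v4|^2
= 6 * 6 * 4 * 4
Running product: 6, 36, 144, 576
N(V) = 576


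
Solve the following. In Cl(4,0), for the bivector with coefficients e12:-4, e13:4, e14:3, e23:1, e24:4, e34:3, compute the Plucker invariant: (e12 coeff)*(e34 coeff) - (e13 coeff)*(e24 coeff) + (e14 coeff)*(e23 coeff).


Plucker relation: af - be + cd
a*f = (-4)*3 = -12
b*e = 4*4 = 16
c*d = 3*1 = 3
af - be + cd = -12 - 16 + 3
= -25


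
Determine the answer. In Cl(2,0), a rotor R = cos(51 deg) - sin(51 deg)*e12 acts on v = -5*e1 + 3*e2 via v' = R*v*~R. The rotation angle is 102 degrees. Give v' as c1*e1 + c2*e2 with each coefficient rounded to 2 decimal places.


Rotor R = cos(51deg) - sin(51deg)*e12
Rotation angle theta = 2 * 51 = 102 degrees
v' = R*v*~R rotates v by theta.
cos(102deg) = -0.2079, sin(102deg) = 0.9781
v'_1 = -5*cos(102deg) - 3*sin(102deg)
= -5*(-0.2079) - 3*0.9781
= -1.89
v'_2 = -5*sin(102deg) + 3*cos(102deg)
= -5*0.9781 + 3*(-0.2079)
= -5.51
v' = -1.89*e1 - 5.51*e2


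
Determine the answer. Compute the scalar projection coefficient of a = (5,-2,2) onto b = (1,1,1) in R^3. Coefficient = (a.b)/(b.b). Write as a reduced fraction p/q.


Projection coefficient = (a . b) / (b . b)
a . b = 5*1 + (-2)*1 + 2*1
= 5 + (-2) + 2 = 5
b . b = 1^2 + 1^2 + 1^2
= 1 + 1 + 1 = 3
Coefficient = 5/3
In lowest terms: 5/3


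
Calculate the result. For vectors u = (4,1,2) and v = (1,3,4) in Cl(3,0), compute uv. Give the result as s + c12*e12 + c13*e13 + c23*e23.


In Cl(3,0): e_i^2 = 1, e_ie_j = -e_je_i for i != j.
Scalar part = u . v = 4*1 + 1*3 + 2*4
= 4 + 3 + 8 = 15
e12 coeff = 4*3 - 1*1 = 12 - 1 = 11
e13 coeff = 4*4 - 2*1 = 16 - 2 = 14
e23 coeff = 1*4 - 2*3 = 4 - 6 = -2
uv = 15 + 11*e12 + 14*e13 - 2*e23


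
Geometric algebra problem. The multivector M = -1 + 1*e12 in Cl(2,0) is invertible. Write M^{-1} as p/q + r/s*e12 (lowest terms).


M = -1 + 1*e12, where e12^2 = -1.
Since M commutes with its reverse ~M = a - b*e12, M * ~M = a^2 - b^2*e12^2 = a^2 + b^2.
So M^{-1} = ~M / (a^2 + b^2) = (a - b*e12)/(a^2 + b^2).
a^2 + b^2 = 1 + 1 = 2
Scalar part = -1/2 = -1/2
Bivector coeff = -1/2 = -1/2
M^{-1} = -1/2 - 1/2*e12


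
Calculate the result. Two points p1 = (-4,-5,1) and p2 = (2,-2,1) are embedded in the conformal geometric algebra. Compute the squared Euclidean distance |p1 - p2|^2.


p1 - p2 = (-6, -3, 0)
|p1 - p2|^2 = (-6)^2 + (-3)^2 + 0^2
= 36 + 9 + 0
= 45


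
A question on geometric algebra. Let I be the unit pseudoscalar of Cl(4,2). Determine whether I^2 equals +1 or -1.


The pseudoscalar I = e1...e_n (product of all n generators) of Cl(p,q) satisfies I^2 = (-1)^(q + n(n-1)/2).
p = 4, q = 2, n = p + q = 6
n(n-1)/2 = 6 * 5 / 2 = 15
Exponent = q + n(n-1)/2 = 2 + 15 = 17
I^2 = (-1)^17 = -1


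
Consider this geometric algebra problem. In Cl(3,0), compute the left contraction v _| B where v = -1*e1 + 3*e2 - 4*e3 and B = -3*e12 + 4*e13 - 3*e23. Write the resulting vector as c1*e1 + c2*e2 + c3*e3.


Left contraction v _| B = <vB>_1 (grade-1 part of the geometric product vB).
Using e1_|e12 = e2, e2_|e12 = -e1, e1_|e13 = e3, e3_|e13 = -e1, e2_|e23 = e3, e3_|e23 = -e2:
e1 coeff: -v2*b12 - v3*b13 = -(3)*(-3) - (-4)*(4) = 25
e2 coeff: v1*b12 - v3*b23 = (-1)*(-3) - (-4)*(-3) = -9
e3 coeff: v1*b13 + v2*b23 = (-1)*(4) + (3)*(-3) = -13
v _| B = 25*e1 - 9*e2 - 13*e3


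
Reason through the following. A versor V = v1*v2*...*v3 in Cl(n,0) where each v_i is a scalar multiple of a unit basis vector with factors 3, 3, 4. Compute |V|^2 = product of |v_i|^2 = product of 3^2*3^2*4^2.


Each vector v_i has |v_i|^2 = s_i^2
Squared scales: 3^2 = 9, 3^2 = 9, 4^2 = 16
|V|^2 = 9 * 9 * 16
= 1296


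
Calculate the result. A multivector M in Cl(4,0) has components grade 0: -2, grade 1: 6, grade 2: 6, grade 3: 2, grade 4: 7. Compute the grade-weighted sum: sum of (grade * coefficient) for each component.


Grade-weighted sum = sum of grade_k * coefficient_k
0*(-2) = 0
1*6 = 6
2*6 = 12
3*2 = 6
4*7 = 28
Total = 0 + 6 + 12 + 6 + 28 = 52
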